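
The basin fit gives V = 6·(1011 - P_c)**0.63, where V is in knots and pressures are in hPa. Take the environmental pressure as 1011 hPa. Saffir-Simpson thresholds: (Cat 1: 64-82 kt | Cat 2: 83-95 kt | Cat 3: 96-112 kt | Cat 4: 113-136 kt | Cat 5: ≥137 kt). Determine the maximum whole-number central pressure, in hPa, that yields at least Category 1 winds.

Category 1 begins at V = 64 kt.
Required ΔP = (64/6)^(1/0.63) = 10.667^1.587 ≈ 42.83 hPa.
P_c ≤ 1011 − 42.83 = 968.17, so the highest integer P_c is 968 hPa.

968 hPa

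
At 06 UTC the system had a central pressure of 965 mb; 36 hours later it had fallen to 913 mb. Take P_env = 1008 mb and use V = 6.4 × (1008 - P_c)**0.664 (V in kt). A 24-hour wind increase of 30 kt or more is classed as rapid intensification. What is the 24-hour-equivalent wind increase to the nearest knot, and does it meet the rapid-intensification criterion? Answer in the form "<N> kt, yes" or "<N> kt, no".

36 kt, yes

V₁: ΔP = 43, V ≈ 6.4 × 43^0.664 ≈ 77.77 kt.
V₂: ΔP = 95, V ≈ 6.4 × 95^0.664 ≈ 131.64 kt.
ΔV over 36 h = 53.87 kt → 24 h equivalent = 53.87 × 24/36 ≈ 35.91 kt.
36 kt ≥ 30 kt ⇒ rapid intensification.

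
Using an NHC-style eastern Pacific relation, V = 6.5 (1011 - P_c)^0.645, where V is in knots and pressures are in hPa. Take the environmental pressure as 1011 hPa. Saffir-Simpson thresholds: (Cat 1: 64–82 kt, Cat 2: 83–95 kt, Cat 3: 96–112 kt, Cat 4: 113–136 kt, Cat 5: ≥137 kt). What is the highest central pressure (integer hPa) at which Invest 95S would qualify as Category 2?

Category 2 begins at V = 83 kt.
Required ΔP = (83/6.5)^(1/0.645) = 12.769^1.550 ≈ 51.88 hPa.
P_c ≤ 1011 − 51.88 = 959.12, so the highest integer P_c is 959 hPa.

959 hPa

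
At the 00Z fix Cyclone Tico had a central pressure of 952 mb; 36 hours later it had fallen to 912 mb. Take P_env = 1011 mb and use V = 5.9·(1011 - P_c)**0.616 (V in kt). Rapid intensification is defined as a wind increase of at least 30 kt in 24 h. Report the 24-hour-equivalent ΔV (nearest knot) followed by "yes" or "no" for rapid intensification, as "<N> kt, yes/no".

18 kt, no

V₁: ΔP = 59, V ≈ 5.9 × 59^0.616 ≈ 72.73 kt.
V₂: ΔP = 99, V ≈ 5.9 × 99^0.616 ≈ 100.04 kt.
ΔV over 36 h = 27.31 kt → 24 h equivalent = 27.31 × 24/36 ≈ 18.21 kt.
18 kt < 30 kt ⇒ not rapid intensification.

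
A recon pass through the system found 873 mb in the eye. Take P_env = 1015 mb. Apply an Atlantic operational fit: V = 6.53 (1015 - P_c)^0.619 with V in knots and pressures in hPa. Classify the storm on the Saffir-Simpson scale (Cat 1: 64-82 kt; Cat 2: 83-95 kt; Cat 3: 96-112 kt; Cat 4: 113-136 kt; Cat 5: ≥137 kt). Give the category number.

ΔP = 1015 − 873 = 142 mb.
V ≈ 6.53 × 142^0.619 = 6.53 × 21.49 ≈ 140 kt.
140 kt falls in the Category 5 band.

5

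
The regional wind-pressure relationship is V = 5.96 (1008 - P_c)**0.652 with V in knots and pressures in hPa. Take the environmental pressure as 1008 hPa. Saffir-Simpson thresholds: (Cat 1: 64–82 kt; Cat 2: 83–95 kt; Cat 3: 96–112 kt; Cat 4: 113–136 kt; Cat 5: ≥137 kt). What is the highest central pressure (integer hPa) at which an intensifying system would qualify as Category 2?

951 hPa

Category 2 begins at V = 83 kt.
Required ΔP = (83/5.96)^(1/0.652) = 13.926^1.534 ≈ 56.80 hPa.
P_c ≤ 1008 − 56.80 = 951.20, so the highest integer P_c is 951 hPa.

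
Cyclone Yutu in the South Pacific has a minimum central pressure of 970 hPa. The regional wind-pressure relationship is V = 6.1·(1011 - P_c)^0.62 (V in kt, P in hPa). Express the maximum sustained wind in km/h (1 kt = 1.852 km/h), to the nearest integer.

ΔP = 1011 − 970 = 41 hPa.
V ≈ 6.1 × 41^0.62 = 6.1 × 9.998 ≈ 60.990 kt.
60.990 × 1.852 ≈ 112.95 km/h → 113 km/h.

113 km/h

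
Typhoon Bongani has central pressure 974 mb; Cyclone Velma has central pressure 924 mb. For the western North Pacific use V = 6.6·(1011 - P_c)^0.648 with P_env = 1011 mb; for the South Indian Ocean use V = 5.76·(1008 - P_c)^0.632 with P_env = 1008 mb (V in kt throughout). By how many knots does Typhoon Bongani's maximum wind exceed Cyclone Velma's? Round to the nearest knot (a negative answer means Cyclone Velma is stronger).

Typhoon Bongani: ΔP = 37; V ≈ 6.6 × 37^0.648 ≈ 68.51 kt.
Cyclone Velma: ΔP = 84; V ≈ 5.76 × 84^0.632 ≈ 94.75 kt.
Difference ≈ 68.51 − 94.75 = -26.24 → -26 kt.

-26 kt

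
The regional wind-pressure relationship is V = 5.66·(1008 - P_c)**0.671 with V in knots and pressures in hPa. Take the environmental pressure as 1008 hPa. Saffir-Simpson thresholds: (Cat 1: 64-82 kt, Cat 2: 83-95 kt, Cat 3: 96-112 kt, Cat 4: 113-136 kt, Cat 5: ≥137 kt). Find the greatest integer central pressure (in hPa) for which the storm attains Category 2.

953 hPa

Category 2 begins at V = 83 kt.
Required ΔP = (83/5.66)^(1/0.671) = 14.664^1.490 ≈ 54.71 hPa.
P_c ≤ 1008 − 54.71 = 953.29, so the highest integer P_c is 953 hPa.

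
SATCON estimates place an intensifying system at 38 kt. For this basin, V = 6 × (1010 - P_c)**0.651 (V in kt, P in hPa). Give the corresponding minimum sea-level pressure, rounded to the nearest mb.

ΔP = (V / 6)^(1/0.651) = (38/6)^1.536.
38/6 = 6.333; 6.333^1.536 ≈ 17.04 mb.
P_c = 1010 − 17.04 = 992.96 ≈ 993 mb.

993 mb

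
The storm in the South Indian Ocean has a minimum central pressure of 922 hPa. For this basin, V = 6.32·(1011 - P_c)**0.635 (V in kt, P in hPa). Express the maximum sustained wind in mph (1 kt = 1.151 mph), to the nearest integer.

126 mph

ΔP = 1011 − 922 = 89 hPa.
V ≈ 6.32 × 89^0.635 = 6.32 × 17.293 ≈ 109.290 kt.
109.290 × 1.151 ≈ 125.79 mph → 126 mph.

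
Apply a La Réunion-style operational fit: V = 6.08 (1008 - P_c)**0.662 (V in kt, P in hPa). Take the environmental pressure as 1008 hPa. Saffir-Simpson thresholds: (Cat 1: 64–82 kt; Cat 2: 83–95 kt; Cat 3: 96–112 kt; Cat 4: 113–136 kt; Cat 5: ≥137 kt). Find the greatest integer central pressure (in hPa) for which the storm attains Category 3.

Category 3 begins at V = 96 kt.
Required ΔP = (96/6.08)^(1/0.662) = 15.789^1.511 ≈ 64.60 hPa.
P_c ≤ 1008 − 64.60 = 943.40, so the highest integer P_c is 943 hPa.

943 hPa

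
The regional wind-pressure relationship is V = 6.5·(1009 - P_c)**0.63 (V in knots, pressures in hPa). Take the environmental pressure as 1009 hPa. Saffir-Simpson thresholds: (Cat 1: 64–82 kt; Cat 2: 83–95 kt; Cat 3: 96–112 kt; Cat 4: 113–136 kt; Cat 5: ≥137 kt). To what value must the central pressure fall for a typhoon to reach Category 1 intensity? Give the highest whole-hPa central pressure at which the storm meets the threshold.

Category 1 begins at V = 64 kt.
Required ΔP = (64/6.5)^(1/0.63) = 9.846^1.587 ≈ 37.72 hPa.
P_c ≤ 1009 − 37.72 = 971.28, so the highest integer P_c is 971 hPa.

971 hPa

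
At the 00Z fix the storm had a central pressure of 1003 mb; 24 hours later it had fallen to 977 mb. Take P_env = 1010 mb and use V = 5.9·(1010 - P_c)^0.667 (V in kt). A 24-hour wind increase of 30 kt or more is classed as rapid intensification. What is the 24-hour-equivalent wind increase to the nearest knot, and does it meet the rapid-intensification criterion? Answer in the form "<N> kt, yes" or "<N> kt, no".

39 kt, yes

V₁: ΔP = 7, V ≈ 5.9 × 7^0.667 ≈ 21.60 kt.
V₂: ΔP = 33, V ≈ 5.9 × 33^0.667 ≈ 60.77 kt.
ΔV over 24 h = 39.17 kt → 24 h equivalent = 39.17 × 24/24 ≈ 39.17 kt.
39 kt ≥ 30 kt ⇒ rapid intensification.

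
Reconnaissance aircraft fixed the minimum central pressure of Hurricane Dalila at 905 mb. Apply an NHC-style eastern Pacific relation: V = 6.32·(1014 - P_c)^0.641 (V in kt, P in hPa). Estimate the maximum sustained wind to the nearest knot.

ΔP = 1014 − 905 = 109 mb.
109^0.641 ≈ 20.230.
V ≈ 6.32 × 20.230 ≈ 127.9 kt.

128 kt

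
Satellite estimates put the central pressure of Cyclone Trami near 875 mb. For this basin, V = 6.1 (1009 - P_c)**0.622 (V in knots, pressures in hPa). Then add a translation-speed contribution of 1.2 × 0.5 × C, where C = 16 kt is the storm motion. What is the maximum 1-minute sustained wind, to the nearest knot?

138 kt

ΔP = 1009 − 875 = 134 mb.
134^0.622 ≈ 21.041.
V ≈ 6.1 × 21.041 ≈ 128.3 kt.
Translation term: 1.2 × 0.5 × 16 = 9.6 kt.
Corrected V ≈ 137.9 kt → 138 kt.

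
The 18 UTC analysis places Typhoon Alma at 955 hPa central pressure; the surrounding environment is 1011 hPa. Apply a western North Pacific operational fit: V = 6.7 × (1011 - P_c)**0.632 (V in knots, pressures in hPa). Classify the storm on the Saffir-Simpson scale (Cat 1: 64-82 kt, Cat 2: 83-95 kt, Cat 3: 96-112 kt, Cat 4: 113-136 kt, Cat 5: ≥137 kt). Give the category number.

2

ΔP = 1011 − 955 = 56 hPa.
V ≈ 6.7 × 56^0.632 = 6.7 × 12.73 ≈ 85 kt.
85 kt falls in the Category 2 band.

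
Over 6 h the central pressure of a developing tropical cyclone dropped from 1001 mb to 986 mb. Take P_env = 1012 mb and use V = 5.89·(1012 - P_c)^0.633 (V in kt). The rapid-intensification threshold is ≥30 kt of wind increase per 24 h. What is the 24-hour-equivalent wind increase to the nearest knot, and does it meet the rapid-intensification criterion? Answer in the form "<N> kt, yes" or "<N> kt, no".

78 kt, yes

V₁: ΔP = 11, V ≈ 5.89 × 11^0.633 ≈ 26.87 kt.
V₂: ΔP = 26, V ≈ 5.89 × 26^0.633 ≈ 46.32 kt.
ΔV over 6 h = 19.45 kt → 24 h equivalent = 19.45 × 24/6 ≈ 77.80 kt.
78 kt ≥ 30 kt ⇒ rapid intensification.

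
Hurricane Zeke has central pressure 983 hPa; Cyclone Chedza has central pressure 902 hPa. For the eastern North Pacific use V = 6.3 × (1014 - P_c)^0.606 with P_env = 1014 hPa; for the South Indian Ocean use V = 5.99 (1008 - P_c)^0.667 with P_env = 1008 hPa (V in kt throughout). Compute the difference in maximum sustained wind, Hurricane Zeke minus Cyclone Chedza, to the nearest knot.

-84 kt

Hurricane Zeke: ΔP = 31; V ≈ 6.3 × 31^0.606 ≈ 50.48 kt.
Cyclone Chedza: ΔP = 106; V ≈ 5.99 × 106^0.667 ≈ 134.37 kt.
Difference ≈ 50.48 − 134.37 = -83.89 → -84 kt.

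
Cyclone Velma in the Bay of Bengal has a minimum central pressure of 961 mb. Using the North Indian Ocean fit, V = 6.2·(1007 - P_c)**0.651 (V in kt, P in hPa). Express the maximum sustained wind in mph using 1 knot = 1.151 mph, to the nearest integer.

ΔP = 1007 − 961 = 46 mb.
V ≈ 6.2 × 46^0.651 = 6.2 × 12.091 ≈ 74.963 kt.
74.963 × 1.151 ≈ 86.28 mph → 86 mph.

86 mph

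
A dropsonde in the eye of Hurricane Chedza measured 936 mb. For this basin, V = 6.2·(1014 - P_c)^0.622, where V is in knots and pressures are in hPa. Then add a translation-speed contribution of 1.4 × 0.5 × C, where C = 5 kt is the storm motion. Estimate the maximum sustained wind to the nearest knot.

ΔP = 1014 − 936 = 78 mb.
78^0.622 ≈ 15.027.
V ≈ 6.2 × 15.027 ≈ 93.2 kt.
Translation term: 1.4 × 0.5 × 5 = 3.5 kt.
Corrected V ≈ 96.7 kt → 97 kt.

97 kt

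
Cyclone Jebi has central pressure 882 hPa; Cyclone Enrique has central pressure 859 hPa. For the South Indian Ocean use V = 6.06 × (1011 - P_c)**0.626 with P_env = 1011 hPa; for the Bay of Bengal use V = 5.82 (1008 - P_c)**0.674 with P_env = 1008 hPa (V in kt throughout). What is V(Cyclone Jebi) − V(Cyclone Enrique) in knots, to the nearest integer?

-43 kt

Cyclone Jebi: ΔP = 129; V ≈ 6.06 × 129^0.626 ≈ 126.97 kt.
Cyclone Enrique: ΔP = 149; V ≈ 5.82 × 149^0.674 ≈ 169.69 kt.
Difference ≈ 126.97 − 169.69 = -42.72 → -43 kt.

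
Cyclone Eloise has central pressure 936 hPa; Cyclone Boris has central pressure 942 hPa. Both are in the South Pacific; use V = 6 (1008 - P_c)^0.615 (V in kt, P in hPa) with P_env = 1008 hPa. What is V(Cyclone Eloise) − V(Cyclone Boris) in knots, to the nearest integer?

4 kt

Cyclone Eloise: ΔP = 72; V ≈ 6 × 72^0.615 ≈ 83.26 kt.
Cyclone Boris: ΔP = 66; V ≈ 6 × 66^0.615 ≈ 78.92 kt.
Difference ≈ 83.26 − 78.92 = 4.34 → 4 kt.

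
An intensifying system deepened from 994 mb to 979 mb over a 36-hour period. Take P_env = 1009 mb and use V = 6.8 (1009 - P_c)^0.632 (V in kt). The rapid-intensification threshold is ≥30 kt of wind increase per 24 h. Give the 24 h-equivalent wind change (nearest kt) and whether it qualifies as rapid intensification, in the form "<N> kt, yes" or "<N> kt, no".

14 kt, no

V₁: ΔP = 15, V ≈ 6.8 × 15^0.632 ≈ 37.65 kt.
V₂: ΔP = 30, V ≈ 6.8 × 30^0.632 ≈ 58.35 kt.
ΔV over 36 h = 20.70 kt → 24 h equivalent = 20.70 × 24/36 ≈ 13.80 kt.
14 kt < 30 kt ⇒ not rapid intensification.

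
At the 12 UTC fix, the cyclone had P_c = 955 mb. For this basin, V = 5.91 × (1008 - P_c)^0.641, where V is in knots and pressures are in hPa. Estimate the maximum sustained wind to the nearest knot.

ΔP = 1008 − 955 = 53 mb.
53^0.641 ≈ 12.743.
V ≈ 5.91 × 12.743 ≈ 75.3 kt.

75 kt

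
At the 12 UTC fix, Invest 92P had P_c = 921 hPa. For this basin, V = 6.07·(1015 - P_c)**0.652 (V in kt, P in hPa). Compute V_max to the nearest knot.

117 kt

ΔP = 1015 − 921 = 94 hPa.
94^0.652 ≈ 19.341.
V ≈ 6.07 × 19.341 ≈ 117.4 kt.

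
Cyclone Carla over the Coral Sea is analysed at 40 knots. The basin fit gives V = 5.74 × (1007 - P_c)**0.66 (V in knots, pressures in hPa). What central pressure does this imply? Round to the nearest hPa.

ΔP = (V / 5.74)^(1/0.66) = (40/5.74)^1.515.
40/5.74 = 6.969; 6.969^1.515 ≈ 18.95 hPa.
P_c = 1007 − 18.95 = 988.05 ≈ 988 hPa.

988 hPa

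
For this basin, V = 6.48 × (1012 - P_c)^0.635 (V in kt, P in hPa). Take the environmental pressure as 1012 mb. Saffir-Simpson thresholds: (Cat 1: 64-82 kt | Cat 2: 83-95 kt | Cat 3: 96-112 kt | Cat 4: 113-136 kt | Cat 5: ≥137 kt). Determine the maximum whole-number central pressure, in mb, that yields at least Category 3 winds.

942 mb

Category 3 begins at V = 96 kt.
Required ΔP = (96/6.48)^(1/0.635) = 14.815^1.575 ≈ 69.76 mb.
P_c ≤ 1012 − 69.76 = 942.24, so the highest integer P_c is 942 mb.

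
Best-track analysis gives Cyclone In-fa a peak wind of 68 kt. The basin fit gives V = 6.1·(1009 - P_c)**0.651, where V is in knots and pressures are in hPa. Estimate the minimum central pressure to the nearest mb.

ΔP = (V / 6.1)^(1/0.651) = (68/6.1)^1.536.
68/6.1 = 11.148; 11.148^1.536 ≈ 40.60 mb.
P_c = 1009 − 40.60 = 968.40 ≈ 968 mb.

968 mb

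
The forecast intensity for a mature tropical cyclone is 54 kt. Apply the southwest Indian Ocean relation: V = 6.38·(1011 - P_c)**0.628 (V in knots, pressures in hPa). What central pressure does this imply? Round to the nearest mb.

981 mb

ΔP = (V / 6.38)^(1/0.628) = (54/6.38)^1.592.
54/6.38 = 8.464; 8.464^1.592 ≈ 29.99 mb.
P_c = 1011 − 29.99 = 981.01 ≈ 981 mb.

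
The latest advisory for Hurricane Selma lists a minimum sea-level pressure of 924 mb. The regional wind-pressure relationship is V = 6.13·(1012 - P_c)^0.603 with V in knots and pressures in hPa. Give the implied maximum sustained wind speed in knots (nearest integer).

91 kt

ΔP = 1012 − 924 = 88 mb.
88^0.603 ≈ 14.877.
V ≈ 6.13 × 14.877 ≈ 91.2 kt.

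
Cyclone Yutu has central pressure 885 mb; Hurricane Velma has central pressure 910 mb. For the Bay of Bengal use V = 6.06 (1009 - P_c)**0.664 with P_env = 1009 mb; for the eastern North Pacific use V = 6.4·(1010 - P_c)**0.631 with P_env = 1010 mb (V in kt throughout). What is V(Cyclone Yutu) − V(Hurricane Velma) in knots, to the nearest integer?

32 kt

Cyclone Yutu: ΔP = 124; V ≈ 6.06 × 124^0.664 ≈ 148.77 kt.
Hurricane Velma: ΔP = 100; V ≈ 6.4 × 100^0.631 ≈ 117.00 kt.
Difference ≈ 148.77 − 117.00 = 31.77 → 32 kt.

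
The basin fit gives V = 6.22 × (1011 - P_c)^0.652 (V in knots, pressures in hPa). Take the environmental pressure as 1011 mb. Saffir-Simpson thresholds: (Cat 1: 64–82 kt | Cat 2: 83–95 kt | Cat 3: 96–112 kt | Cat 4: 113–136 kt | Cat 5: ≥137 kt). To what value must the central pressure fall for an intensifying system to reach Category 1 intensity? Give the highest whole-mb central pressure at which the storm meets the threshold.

Category 1 begins at V = 64 kt.
Required ΔP = (64/6.22)^(1/0.652) = 10.289^1.534 ≈ 35.71 mb.
P_c ≤ 1011 − 35.71 = 975.29, so the highest integer P_c is 975 mb.

975 mb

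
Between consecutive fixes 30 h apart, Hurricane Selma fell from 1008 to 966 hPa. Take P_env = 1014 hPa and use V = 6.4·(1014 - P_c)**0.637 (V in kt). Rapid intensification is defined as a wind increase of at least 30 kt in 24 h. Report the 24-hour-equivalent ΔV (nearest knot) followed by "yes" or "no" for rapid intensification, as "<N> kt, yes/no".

V₁: ΔP = 6, V ≈ 6.4 × 6^0.637 ≈ 20.04 kt.
V₂: ΔP = 48, V ≈ 6.4 × 48^0.637 ≈ 75.36 kt.
ΔV over 30 h = 55.32 kt → 24 h equivalent = 55.32 × 24/30 ≈ 44.26 kt.
44 kt ≥ 30 kt ⇒ rapid intensification.

44 kt, yes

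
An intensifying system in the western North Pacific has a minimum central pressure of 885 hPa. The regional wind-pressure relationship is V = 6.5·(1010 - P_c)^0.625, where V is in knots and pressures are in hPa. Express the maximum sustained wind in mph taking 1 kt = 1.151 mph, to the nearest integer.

153 mph

ΔP = 1010 − 885 = 125 hPa.
V ≈ 6.5 × 125^0.625 = 6.5 × 20.444 ≈ 132.887 kt.
132.887 × 1.151 ≈ 152.95 mph → 153 mph.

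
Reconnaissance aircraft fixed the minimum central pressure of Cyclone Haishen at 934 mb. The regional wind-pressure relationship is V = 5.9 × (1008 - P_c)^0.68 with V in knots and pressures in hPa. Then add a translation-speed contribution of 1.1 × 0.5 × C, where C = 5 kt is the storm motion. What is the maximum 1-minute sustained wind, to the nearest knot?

ΔP = 1008 − 934 = 74 mb.
74^0.68 ≈ 18.667.
V ≈ 5.9 × 18.667 ≈ 110.1 kt.
Translation term: 1.1 × 0.5 × 5 = 2.75 kt.
Corrected V ≈ 112.85 kt → 113 kt.

113 kt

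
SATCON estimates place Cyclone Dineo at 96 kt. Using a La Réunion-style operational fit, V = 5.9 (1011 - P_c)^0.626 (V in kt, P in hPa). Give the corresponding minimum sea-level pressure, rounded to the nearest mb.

925 mb

ΔP = (V / 5.9)^(1/0.626) = (96/5.9)^1.597.
96/5.9 = 16.271; 16.271^1.597 ≈ 86.13 mb.
P_c = 1011 − 86.13 = 924.87 ≈ 925 mb.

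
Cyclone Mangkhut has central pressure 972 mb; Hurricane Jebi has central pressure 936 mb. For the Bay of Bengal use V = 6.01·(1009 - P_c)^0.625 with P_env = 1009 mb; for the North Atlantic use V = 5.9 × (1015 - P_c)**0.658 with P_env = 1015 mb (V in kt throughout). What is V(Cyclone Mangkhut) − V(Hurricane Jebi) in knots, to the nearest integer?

-47 kt

Cyclone Mangkhut: ΔP = 37; V ≈ 6.01 × 37^0.625 ≈ 57.41 kt.
Hurricane Jebi: ΔP = 79; V ≈ 5.9 × 79^0.658 ≈ 104.59 kt.
Difference ≈ 57.41 − 104.59 = -47.18 → -47 kt.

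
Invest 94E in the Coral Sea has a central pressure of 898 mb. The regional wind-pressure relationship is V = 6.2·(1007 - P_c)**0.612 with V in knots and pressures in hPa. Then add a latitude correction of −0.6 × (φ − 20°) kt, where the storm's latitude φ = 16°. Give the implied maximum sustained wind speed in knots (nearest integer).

112 kt

ΔP = 1007 − 898 = 109 mb.
109^0.612 ≈ 17.657.
V ≈ 6.2 × 17.657 ≈ 109.5 kt.
Latitude correction: −0.6 × (16 − 20) = 2.4 kt.
Corrected V ≈ 111.9 kt → 112 kt.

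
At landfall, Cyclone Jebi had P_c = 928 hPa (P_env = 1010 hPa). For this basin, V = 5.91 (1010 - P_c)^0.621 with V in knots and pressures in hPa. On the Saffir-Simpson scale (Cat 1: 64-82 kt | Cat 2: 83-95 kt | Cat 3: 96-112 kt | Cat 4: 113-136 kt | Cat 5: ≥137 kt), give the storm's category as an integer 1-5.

2

ΔP = 1010 − 928 = 82 hPa.
V ≈ 5.91 × 82^0.621 = 5.91 × 15.43 ≈ 91 kt.
91 kt falls in the Category 2 band.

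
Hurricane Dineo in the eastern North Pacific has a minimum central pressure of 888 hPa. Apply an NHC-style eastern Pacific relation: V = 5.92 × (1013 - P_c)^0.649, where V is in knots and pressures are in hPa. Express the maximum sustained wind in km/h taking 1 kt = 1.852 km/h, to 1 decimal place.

251.7 km/h

ΔP = 1013 − 888 = 125 hPa.
V ≈ 5.92 × 125^0.649 = 5.92 × 22.956 ≈ 135.899 kt.
135.899 × 1.852 ≈ 251.68 km/h → 251.7 km/h.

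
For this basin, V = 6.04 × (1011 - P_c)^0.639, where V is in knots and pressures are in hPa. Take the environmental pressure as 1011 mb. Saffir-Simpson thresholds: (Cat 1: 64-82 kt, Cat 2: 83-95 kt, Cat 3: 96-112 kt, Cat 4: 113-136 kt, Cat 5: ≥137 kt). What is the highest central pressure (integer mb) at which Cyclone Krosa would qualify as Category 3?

935 mb

Category 3 begins at V = 96 kt.
Required ΔP = (96/6.04)^(1/0.639) = 15.894^1.565 ≈ 75.83 mb.
P_c ≤ 1011 − 75.83 = 935.17, so the highest integer P_c is 935 mb.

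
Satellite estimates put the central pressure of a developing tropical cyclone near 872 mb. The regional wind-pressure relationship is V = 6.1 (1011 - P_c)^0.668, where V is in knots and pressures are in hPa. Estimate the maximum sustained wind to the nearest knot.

165 kt

ΔP = 1011 − 872 = 139 mb.
139^0.668 ≈ 27.011.
V ≈ 6.1 × 27.011 ≈ 164.8 kt.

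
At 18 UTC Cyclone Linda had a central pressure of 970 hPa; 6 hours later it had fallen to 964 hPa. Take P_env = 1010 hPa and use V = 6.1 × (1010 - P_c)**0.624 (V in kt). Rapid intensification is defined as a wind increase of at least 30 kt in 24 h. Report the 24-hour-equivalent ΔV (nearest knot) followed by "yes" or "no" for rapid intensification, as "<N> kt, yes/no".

22 kt, no

V₁: ΔP = 40, V ≈ 6.1 × 40^0.624 ≈ 60.96 kt.
V₂: ΔP = 46, V ≈ 6.1 × 46^0.624 ≈ 66.51 kt.
ΔV over 6 h = 5.55 kt → 24 h equivalent = 5.55 × 24/6 ≈ 22.20 kt.
22 kt < 30 kt ⇒ not rapid intensification.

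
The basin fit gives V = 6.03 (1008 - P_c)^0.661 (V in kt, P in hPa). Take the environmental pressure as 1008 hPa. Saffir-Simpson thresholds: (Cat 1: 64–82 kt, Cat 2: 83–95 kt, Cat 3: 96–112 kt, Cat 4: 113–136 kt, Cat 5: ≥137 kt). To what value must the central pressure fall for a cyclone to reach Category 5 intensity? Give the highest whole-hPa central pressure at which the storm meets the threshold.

Category 5 begins at V = 137 kt.
Required ΔP = (137/6.03)^(1/0.661) = 22.720^1.513 ≈ 112.73 hPa.
P_c ≤ 1008 − 112.73 = 895.27, so the highest integer P_c is 895 hPa.

895 hPa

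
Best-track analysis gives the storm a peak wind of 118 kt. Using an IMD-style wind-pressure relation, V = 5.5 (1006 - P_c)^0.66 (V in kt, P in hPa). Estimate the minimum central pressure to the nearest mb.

902 mb

ΔP = (V / 5.5)^(1/0.66) = (118/5.5)^1.515.
118/5.5 = 21.455; 21.455^1.515 ≈ 104.10 mb.
P_c = 1006 − 104.10 = 901.90 ≈ 902 mb.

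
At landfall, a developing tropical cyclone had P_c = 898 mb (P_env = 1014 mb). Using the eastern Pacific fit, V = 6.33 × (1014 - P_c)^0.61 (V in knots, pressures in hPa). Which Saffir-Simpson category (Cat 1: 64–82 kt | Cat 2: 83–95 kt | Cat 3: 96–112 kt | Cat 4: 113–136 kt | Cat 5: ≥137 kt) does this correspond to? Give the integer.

ΔP = 1014 − 898 = 116 mb.
V ≈ 6.33 × 116^0.61 = 6.33 × 18.17 ≈ 115 kt.
115 kt falls in the Category 4 band.

4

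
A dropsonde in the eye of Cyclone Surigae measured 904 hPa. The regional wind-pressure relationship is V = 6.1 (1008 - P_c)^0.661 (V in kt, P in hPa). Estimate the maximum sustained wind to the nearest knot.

131 kt

ΔP = 1008 − 904 = 104 hPa.
104^0.661 ≈ 21.541.
V ≈ 6.1 × 21.541 ≈ 131.4 kt.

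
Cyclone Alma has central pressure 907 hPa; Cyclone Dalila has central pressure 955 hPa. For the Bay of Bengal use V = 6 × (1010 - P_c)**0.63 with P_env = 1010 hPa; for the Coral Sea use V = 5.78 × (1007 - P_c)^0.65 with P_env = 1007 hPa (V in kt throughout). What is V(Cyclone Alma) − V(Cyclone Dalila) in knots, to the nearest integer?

36 kt

Cyclone Alma: ΔP = 103; V ≈ 6 × 103^0.63 ≈ 111.23 kt.
Cyclone Dalila: ΔP = 52; V ≈ 5.78 × 52^0.65 ≈ 75.39 kt.
Difference ≈ 111.23 − 75.39 = 35.84 → 36 kt.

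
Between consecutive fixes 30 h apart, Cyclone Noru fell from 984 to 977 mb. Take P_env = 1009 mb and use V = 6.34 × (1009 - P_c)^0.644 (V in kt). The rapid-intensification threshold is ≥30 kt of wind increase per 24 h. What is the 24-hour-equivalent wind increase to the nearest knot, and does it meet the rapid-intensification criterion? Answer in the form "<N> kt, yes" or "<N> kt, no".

7 kt, no

V₁: ΔP = 25, V ≈ 6.34 × 25^0.644 ≈ 50.39 kt.
V₂: ΔP = 32, V ≈ 6.34 × 32^0.644 ≈ 59.08 kt.
ΔV over 30 h = 8.69 kt → 24 h equivalent = 8.69 × 24/30 ≈ 6.95 kt.
7 kt < 30 kt ⇒ not rapid intensification.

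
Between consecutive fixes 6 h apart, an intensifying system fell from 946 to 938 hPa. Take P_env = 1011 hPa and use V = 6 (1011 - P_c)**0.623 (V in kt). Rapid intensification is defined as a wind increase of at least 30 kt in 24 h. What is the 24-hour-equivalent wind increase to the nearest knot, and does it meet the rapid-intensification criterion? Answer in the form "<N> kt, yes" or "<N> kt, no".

24 kt, no

V₁: ΔP = 65, V ≈ 6 × 65^0.623 ≈ 80.83 kt.
V₂: ΔP = 73, V ≈ 6 × 73^0.623 ≈ 86.90 kt.
ΔV over 6 h = 6.07 kt → 24 h equivalent = 6.07 × 24/6 ≈ 24.28 kt.
24 kt < 30 kt ⇒ not rapid intensification.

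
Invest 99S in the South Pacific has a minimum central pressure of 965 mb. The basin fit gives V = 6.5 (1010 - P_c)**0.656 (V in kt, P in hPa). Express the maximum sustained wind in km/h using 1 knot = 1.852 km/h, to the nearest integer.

ΔP = 1010 − 965 = 45 mb.
V ≈ 6.5 × 45^0.656 = 6.5 × 12.148 ≈ 78.962 kt.
78.962 × 1.852 ≈ 146.24 km/h → 146 km/h.

146 km/h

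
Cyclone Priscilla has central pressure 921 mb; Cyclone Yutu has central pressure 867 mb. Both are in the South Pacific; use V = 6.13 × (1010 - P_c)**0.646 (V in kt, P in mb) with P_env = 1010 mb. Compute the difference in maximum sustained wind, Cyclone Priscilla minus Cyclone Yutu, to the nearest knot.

-40 kt

Cyclone Priscilla: ΔP = 89; V ≈ 6.13 × 89^0.646 ≈ 111.37 kt.
Cyclone Yutu: ΔP = 143; V ≈ 6.13 × 143^0.646 ≈ 151.29 kt.
Difference ≈ 111.37 − 151.29 = -39.92 → -40 kt.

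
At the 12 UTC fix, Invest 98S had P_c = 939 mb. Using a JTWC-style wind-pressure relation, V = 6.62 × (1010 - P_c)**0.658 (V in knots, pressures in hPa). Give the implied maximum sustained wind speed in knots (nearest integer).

ΔP = 1010 − 939 = 71 mb.
71^0.658 ≈ 16.524.
V ≈ 6.62 × 16.524 ≈ 109.4 kt.

109 kt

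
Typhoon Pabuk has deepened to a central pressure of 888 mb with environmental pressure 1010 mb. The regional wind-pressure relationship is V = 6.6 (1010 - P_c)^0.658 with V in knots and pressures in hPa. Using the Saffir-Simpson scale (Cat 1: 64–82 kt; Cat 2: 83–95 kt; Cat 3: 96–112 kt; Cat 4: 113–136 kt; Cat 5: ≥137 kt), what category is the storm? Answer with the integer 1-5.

5

ΔP = 1010 − 888 = 122 mb.
V ≈ 6.6 × 122^0.658 = 6.6 × 23.60 ≈ 156 kt.
156 kt falls in the Category 5 band.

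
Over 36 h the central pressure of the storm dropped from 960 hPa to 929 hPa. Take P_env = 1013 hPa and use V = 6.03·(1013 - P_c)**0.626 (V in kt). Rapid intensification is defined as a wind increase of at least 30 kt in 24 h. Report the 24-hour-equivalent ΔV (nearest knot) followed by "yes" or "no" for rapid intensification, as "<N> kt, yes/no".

16 kt, no

V₁: ΔP = 53, V ≈ 6.03 × 53^0.626 ≈ 72.40 kt.
V₂: ΔP = 84, V ≈ 6.03 × 84^0.626 ≈ 96.59 kt.
ΔV over 36 h = 24.19 kt → 24 h equivalent = 24.19 × 24/36 ≈ 16.13 kt.
16 kt < 30 kt ⇒ not rapid intensification.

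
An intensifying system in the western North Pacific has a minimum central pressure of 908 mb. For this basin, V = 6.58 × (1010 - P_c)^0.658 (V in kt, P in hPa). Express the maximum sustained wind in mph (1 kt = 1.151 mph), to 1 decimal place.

ΔP = 1010 − 908 = 102 mb.
V ≈ 6.58 × 102^0.658 = 6.58 × 20.973 ≈ 138.002 kt.
138.002 × 1.151 ≈ 158.84 mph → 158.8 mph.

158.8 mph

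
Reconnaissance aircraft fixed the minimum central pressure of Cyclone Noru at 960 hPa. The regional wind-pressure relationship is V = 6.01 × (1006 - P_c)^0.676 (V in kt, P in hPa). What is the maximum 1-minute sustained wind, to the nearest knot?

80 kt

ΔP = 1006 − 960 = 46 hPa.
46^0.676 ≈ 13.305.
V ≈ 6.01 × 13.305 ≈ 80.0 kt.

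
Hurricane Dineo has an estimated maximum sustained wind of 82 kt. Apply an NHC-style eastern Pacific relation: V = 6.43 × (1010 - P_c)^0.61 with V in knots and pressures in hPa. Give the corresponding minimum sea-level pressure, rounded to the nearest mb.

ΔP = (V / 6.43)^(1/0.61) = (82/6.43)^1.639.
82/6.43 = 12.753; 12.753^1.639 ≈ 64.93 mb.
P_c = 1010 − 64.93 = 945.07 ≈ 945 mb.

945 mb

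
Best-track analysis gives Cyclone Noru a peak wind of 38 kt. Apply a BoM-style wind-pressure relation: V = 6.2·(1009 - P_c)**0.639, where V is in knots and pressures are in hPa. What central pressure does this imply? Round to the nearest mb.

992 mb

ΔP = (V / 6.2)^(1/0.639) = (38/6.2)^1.565.
38/6.2 = 6.129; 6.129^1.565 ≈ 17.07 mb.
P_c = 1009 − 17.07 = 991.93 ≈ 992 mb.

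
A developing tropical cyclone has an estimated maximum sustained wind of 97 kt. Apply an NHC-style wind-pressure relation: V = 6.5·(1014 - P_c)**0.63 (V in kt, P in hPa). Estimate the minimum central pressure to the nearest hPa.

ΔP = (V / 6.5)^(1/0.63) = (97/6.5)^1.587.
97/6.5 = 14.923; 14.923^1.587 ≈ 72.99 hPa.
P_c = 1014 − 72.99 = 941.01 ≈ 941 hPa.

941 hPa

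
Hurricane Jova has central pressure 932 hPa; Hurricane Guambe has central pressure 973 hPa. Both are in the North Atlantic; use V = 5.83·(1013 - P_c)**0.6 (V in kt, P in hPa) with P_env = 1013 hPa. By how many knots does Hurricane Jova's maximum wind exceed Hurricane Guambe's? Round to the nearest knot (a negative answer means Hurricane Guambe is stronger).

Hurricane Jova: ΔP = 81; V ≈ 5.83 × 81^0.6 ≈ 81.43 kt.
Hurricane Guambe: ΔP = 40; V ≈ 5.83 × 40^0.6 ≈ 53.32 kt.
Difference ≈ 81.43 − 53.32 = 28.11 → 28 kt.

28 kt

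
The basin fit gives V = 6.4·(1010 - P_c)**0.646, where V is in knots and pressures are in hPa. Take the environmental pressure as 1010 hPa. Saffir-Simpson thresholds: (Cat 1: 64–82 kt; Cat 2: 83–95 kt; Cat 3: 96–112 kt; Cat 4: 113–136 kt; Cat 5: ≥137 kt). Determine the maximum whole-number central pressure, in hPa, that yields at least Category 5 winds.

895 hPa

Category 5 begins at V = 137 kt.
Required ΔP = (137/6.4)^(1/0.646) = 21.406^1.548 ≈ 114.73 hPa.
P_c ≤ 1010 − 114.73 = 895.27, so the highest integer P_c is 895 hPa.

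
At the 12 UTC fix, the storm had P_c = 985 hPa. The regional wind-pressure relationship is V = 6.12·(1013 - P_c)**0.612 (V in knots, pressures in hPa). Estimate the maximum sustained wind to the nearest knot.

ΔP = 1013 − 985 = 28 hPa.
28^0.612 ≈ 7.685.
V ≈ 6.12 × 7.685 ≈ 47.0 kt.

47 kt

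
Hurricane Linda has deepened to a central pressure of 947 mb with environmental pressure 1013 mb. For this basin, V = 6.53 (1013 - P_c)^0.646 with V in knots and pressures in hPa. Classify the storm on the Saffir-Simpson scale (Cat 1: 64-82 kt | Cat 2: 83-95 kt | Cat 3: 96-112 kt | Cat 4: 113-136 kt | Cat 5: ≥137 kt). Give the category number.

3

ΔP = 1013 − 947 = 66 mb.
V ≈ 6.53 × 66^0.646 = 6.53 × 14.98 ≈ 98 kt.
98 kt falls in the Category 3 band.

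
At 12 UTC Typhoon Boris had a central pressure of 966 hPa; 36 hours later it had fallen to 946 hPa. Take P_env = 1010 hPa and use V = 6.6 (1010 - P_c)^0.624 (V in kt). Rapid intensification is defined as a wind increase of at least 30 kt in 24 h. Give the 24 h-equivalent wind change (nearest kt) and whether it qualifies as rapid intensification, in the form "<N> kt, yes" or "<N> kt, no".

V₁: ΔP = 44, V ≈ 6.6 × 44^0.624 ≈ 69.99 kt.
V₂: ΔP = 64, V ≈ 6.6 × 64^0.624 ≈ 88.43 kt.
ΔV over 36 h = 18.44 kt → 24 h equivalent = 18.44 × 24/36 ≈ 12.29 kt.
12 kt < 30 kt ⇒ not rapid intensification.

12 kt, no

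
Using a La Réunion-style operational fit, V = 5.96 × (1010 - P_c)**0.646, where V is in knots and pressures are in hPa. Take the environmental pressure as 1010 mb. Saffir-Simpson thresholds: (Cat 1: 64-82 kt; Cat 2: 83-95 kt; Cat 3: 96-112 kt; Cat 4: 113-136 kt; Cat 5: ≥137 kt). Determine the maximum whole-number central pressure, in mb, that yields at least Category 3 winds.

Category 3 begins at V = 96 kt.
Required ΔP = (96/5.96)^(1/0.646) = 16.107^1.548 ≈ 73.87 mb.
P_c ≤ 1010 − 73.87 = 936.13, so the highest integer P_c is 936 mb.

936 mb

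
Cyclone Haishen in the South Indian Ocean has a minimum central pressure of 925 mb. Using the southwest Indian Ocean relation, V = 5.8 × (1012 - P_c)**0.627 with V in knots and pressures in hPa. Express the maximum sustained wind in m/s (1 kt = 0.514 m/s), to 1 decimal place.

ΔP = 1012 − 925 = 87 mb.
V ≈ 5.8 × 87^0.627 = 5.8 × 16.447 ≈ 95.391 kt.
95.391 × 0.514 ≈ 49.03 m/s → 49.0 m/s.

49.0 m/s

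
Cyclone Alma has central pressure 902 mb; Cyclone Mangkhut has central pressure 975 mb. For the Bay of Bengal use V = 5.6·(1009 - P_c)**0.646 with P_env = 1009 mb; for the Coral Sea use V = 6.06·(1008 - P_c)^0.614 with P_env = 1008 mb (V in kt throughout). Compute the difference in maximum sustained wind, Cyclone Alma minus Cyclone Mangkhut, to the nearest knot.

Cyclone Alma: ΔP = 107; V ≈ 5.6 × 107^0.646 ≈ 114.60 kt.
Cyclone Mangkhut: ΔP = 33; V ≈ 6.06 × 33^0.614 ≈ 51.86 kt.
Difference ≈ 114.60 − 51.86 = 62.74 → 63 kt.

63 kt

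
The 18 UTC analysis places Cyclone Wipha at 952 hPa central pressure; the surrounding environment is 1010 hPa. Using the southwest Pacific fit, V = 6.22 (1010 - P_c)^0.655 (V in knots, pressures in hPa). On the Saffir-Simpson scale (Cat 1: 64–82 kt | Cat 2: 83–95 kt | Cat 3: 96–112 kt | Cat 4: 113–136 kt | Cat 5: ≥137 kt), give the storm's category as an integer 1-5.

ΔP = 1010 − 952 = 58 hPa.
V ≈ 6.22 × 58^0.655 = 6.22 × 14.29 ≈ 89 kt.
89 kt falls in the Category 2 band.

2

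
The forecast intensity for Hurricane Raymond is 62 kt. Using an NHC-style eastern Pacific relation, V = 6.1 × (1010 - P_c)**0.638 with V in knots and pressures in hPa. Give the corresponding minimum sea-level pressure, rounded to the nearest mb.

972 mb

ΔP = (V / 6.1)^(1/0.638) = (62/6.1)^1.567.
62/6.1 = 10.164; 10.164^1.567 ≈ 37.88 mb.
P_c = 1010 − 37.88 = 972.12 ≈ 972 mb.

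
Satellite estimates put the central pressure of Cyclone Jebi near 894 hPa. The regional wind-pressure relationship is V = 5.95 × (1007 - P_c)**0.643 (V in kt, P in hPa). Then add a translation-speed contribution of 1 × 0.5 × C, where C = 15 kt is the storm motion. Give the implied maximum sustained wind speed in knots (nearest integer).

132 kt

ΔP = 1007 − 894 = 113 hPa.
113^0.643 ≈ 20.899.
V ≈ 5.95 × 20.899 ≈ 124.4 kt.
Translation term: 1 × 0.5 × 15 = 7.5 kt.
Corrected V ≈ 131.9 kt → 132 kt.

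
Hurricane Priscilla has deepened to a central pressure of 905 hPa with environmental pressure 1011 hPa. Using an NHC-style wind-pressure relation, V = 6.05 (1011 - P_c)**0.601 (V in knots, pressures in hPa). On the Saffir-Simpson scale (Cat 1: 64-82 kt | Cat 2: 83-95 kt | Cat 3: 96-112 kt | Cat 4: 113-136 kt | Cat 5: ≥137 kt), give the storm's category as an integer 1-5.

3

ΔP = 1011 − 905 = 106 hPa.
V ≈ 6.05 × 106^0.601 = 6.05 × 16.49 ≈ 100 kt.
100 kt falls in the Category 3 band.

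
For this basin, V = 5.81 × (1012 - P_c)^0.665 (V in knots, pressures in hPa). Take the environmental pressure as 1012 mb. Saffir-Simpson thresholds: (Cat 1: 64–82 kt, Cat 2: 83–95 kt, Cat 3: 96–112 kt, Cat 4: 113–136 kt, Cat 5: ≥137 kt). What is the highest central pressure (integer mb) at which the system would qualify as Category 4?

925 mb

Category 4 begins at V = 113 kt.
Required ΔP = (113/5.81)^(1/0.665) = 19.449^1.504 ≈ 86.74 mb.
P_c ≤ 1012 − 86.74 = 925.26, so the highest integer P_c is 925 mb.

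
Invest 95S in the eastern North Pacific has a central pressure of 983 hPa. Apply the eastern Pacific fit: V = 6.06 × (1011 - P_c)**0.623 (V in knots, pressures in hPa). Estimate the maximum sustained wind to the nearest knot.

ΔP = 1011 − 983 = 28 hPa.
28^0.623 ≈ 7.972.
V ≈ 6.06 × 7.972 ≈ 48.3 kt.

48 kt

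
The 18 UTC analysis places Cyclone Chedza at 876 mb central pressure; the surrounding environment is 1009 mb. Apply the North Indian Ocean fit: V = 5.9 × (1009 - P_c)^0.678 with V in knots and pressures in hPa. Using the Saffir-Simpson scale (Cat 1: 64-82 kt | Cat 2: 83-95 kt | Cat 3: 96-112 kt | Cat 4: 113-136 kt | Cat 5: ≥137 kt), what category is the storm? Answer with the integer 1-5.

ΔP = 1009 − 876 = 133 mb.
V ≈ 5.9 × 133^0.678 = 5.9 × 27.54 ≈ 162 kt.
162 kt falls in the Category 5 band.

5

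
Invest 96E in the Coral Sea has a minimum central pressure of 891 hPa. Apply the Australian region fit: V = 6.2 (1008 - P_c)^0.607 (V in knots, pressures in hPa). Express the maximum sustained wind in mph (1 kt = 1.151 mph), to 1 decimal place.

ΔP = 1008 − 891 = 117 hPa.
V ≈ 6.2 × 117^0.607 = 6.2 × 18.005 ≈ 111.630 kt.
111.630 × 1.151 ≈ 128.49 mph → 128.5 mph.

128.5 mph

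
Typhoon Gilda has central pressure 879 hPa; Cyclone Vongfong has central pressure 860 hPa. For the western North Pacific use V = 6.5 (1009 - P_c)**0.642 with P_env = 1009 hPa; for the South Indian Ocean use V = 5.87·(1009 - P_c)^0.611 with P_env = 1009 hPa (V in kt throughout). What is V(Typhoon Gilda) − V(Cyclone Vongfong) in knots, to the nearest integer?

23 kt

Typhoon Gilda: ΔP = 130; V ≈ 6.5 × 130^0.642 ≈ 147.93 kt.
Cyclone Vongfong: ΔP = 149; V ≈ 5.87 × 149^0.611 ≈ 124.87 kt.
Difference ≈ 147.93 − 124.87 = 23.06 → 23 kt.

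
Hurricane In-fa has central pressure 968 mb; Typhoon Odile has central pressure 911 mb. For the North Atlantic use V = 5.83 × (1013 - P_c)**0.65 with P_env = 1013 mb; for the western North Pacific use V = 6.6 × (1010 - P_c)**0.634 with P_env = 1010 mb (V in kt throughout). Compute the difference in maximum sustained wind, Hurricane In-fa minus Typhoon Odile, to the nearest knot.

-52 kt

Hurricane In-fa: ΔP = 45; V ≈ 5.83 × 45^0.65 ≈ 69.22 kt.
Typhoon Odile: ΔP = 99; V ≈ 6.6 × 99^0.634 ≈ 121.56 kt.
Difference ≈ 69.22 − 121.56 = -52.34 → -52 kt.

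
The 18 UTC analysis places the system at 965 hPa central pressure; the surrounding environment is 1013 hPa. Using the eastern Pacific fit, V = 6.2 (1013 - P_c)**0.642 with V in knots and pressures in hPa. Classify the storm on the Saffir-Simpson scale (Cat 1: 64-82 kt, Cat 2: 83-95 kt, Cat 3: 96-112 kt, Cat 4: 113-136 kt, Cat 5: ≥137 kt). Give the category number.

1

ΔP = 1013 − 965 = 48 hPa.
V ≈ 6.2 × 48^0.642 = 6.2 × 12.00 ≈ 74 kt.
74 kt falls in the Category 1 band.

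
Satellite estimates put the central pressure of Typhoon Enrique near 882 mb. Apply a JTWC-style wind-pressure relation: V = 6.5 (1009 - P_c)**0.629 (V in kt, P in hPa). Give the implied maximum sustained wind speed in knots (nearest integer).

137 kt

ΔP = 1009 − 882 = 127 mb.
127^0.629 ≈ 21.052.
V ≈ 6.5 × 21.052 ≈ 136.8 kt.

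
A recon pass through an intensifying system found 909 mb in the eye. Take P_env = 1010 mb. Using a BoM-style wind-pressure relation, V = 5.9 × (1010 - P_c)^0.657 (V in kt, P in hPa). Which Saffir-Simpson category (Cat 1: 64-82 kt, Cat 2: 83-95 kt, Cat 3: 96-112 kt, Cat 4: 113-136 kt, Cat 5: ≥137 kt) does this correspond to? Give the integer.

4

ΔP = 1010 − 909 = 101 mb.
V ≈ 5.9 × 101^0.657 = 5.9 × 20.74 ≈ 122 kt.
122 kt falls in the Category 4 band.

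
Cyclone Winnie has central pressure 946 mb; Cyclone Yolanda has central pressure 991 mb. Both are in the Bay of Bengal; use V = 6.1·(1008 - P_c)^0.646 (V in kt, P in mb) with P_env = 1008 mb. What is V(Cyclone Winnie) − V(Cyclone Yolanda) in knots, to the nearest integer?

50 kt

Cyclone Winnie: ΔP = 62; V ≈ 6.1 × 62^0.646 ≈ 87.74 kt.
Cyclone Yolanda: ΔP = 17; V ≈ 6.1 × 17^0.646 ≈ 38.04 kt.
Difference ≈ 87.74 − 38.04 = 49.70 → 50 kt.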